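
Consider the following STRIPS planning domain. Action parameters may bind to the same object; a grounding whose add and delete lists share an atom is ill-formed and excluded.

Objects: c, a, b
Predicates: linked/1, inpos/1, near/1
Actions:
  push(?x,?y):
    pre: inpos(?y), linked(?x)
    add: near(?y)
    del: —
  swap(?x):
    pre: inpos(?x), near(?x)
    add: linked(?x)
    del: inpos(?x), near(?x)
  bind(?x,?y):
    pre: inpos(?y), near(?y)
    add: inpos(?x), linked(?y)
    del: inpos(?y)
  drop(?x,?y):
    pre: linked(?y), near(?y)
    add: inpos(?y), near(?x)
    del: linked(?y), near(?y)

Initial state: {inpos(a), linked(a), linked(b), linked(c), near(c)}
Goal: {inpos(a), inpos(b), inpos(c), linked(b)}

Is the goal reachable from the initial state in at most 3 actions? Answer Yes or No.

Yes

1. drop(a,c)  →  {inpos(a), inpos(c), linked(a), linked(b), near(a)}
2. bind(b,a)  →  {inpos(b), inpos(c), linked(a), linked(b), near(a)}
3. drop(c,a)  →  {inpos(a), inpos(b), inpos(c), linked(b), near(c)}
optimal plan length = 3; 3 ≤ 3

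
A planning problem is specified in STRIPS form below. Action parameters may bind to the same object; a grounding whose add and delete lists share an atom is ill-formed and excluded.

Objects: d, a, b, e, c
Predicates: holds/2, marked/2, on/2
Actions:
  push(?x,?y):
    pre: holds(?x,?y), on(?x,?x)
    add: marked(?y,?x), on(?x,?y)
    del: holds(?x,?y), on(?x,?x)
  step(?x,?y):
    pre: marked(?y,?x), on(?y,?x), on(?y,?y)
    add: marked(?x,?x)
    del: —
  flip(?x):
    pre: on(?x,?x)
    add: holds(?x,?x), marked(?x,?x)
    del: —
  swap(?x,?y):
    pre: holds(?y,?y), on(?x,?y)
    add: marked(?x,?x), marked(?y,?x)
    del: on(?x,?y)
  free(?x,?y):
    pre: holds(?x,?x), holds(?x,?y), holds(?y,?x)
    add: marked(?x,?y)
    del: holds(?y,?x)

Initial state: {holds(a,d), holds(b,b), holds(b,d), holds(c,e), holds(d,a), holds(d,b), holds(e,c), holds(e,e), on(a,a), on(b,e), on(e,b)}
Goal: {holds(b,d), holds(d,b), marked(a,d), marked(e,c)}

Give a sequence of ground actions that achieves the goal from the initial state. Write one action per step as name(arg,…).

flip(a); free(a,d); free(e,c)

1. flip(a)  →  {holds(a,a), holds(a,d), holds(b,b), holds(b,d), holds(c,e), holds(d,a), holds(d,b), holds(e,c), holds(e,e), marked(a,a), on(a,a), on(b,e), on(e,b)}
2. free(a,d)  →  {holds(a,a), holds(a,d), holds(b,b), holds(b,d), holds(c,e), holds(d,b), holds(e,c), holds(e,e), marked(a,a), marked(a,d), on(a,a), on(b,e), on(e,b)}
3. free(e,c)  →  {holds(a,a), holds(a,d), holds(b,b), holds(b,d), holds(d,b), holds(e,c), holds(e,e), marked(a,a), marked(a,d), marked(e,c), on(a,a), on(b,e), on(e,b)}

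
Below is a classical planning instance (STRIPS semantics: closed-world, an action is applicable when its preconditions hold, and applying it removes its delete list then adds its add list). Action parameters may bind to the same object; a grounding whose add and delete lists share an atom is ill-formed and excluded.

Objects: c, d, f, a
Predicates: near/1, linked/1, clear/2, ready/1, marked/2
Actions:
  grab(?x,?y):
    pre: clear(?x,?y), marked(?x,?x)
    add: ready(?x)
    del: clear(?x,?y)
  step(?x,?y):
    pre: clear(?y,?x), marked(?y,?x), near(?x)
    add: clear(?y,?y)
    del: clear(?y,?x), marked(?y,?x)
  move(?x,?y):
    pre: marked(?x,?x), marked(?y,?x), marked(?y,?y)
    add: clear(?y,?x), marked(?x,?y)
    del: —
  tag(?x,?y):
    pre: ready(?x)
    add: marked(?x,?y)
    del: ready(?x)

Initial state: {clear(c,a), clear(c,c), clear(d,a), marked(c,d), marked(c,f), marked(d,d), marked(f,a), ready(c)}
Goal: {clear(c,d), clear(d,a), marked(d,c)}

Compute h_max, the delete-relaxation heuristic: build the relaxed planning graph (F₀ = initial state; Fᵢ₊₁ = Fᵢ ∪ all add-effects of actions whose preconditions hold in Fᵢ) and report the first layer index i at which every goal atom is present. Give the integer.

F0 = init (8 atoms)
F1 = F0 ∪ {clear(d,d), marked(c,a), marked(c,c), ready(d)}  (12 atoms)
F2 = F1 ∪ {clear(c,d), marked(d,a), marked(d,c), marked(d,f)}  (16 atoms)
goal ⊆ F2  ⇒  h_max = 2

2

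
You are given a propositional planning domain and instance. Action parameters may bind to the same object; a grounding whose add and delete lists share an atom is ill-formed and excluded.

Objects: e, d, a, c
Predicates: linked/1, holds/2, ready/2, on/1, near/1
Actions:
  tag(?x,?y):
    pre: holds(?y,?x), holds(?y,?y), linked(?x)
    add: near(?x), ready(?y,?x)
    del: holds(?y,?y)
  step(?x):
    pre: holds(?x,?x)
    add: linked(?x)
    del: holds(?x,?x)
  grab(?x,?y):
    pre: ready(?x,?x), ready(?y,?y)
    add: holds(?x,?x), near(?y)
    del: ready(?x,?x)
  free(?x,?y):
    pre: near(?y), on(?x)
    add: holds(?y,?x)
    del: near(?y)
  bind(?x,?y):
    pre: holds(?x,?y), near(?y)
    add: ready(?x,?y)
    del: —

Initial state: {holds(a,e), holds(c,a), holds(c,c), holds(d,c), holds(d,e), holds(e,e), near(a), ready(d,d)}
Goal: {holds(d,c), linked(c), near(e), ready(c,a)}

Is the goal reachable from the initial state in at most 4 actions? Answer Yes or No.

No

1. step(e)  →  {holds(a,e), holds(c,a), holds(c,c), holds(d,c), holds(d,e), linked(e), near(a), ready(d,d)}
2. step(c)  →  {holds(a,e), holds(c,a), holds(d,c), holds(d,e), linked(c), linked(e), near(a), ready(d,d)}
3. grab(d,d)  →  {holds(a,e), holds(c,a), holds(d,c), holds(d,d), holds(d,e), linked(c), linked(e), near(a), near(d)}
4. tag(e,d)  →  {holds(a,e), holds(c,a), holds(d,c), holds(d,e), linked(c), linked(e), near(a), near(d), near(e), ready(d,e)}
5. bind(c,a)  →  {holds(a,e), holds(c,a), holds(d,c), holds(d,e), linked(c), linked(e), near(a), near(d), near(e), ready(c,a), ready(d,e)}
optimal plan length = 5; 5 > 4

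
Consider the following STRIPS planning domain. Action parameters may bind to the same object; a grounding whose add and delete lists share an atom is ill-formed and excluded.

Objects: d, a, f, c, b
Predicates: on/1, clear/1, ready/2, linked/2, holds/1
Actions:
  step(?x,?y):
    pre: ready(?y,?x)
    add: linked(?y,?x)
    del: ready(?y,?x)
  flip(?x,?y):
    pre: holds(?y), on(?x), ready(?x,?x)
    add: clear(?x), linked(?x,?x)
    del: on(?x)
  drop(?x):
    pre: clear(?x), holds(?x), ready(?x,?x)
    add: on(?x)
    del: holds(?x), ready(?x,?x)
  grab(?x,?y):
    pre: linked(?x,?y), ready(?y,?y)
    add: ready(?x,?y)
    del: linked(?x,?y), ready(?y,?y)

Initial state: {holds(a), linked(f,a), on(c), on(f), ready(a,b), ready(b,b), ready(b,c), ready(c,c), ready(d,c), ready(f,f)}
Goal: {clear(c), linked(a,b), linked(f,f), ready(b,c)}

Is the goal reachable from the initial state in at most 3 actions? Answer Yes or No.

Yes

1. step(f,f)  →  {holds(a), linked(f,a), linked(f,f), on(c), on(f), ready(a,b), ready(b,b), ready(b,c), ready(c,c), ready(d,c)}
2. step(b,a)  →  {holds(a), linked(a,b), linked(f,a), linked(f,f), on(c), on(f), ready(b,b), ready(b,c), ready(c,c), ready(d,c)}
3. flip(c,a)  →  {clear(c), holds(a), linked(a,b), linked(c,c), linked(f,a), linked(f,f), on(f), ready(b,b), ready(b,c), ready(c,c), ready(d,c)}
optimal plan length = 3; 3 ≤ 3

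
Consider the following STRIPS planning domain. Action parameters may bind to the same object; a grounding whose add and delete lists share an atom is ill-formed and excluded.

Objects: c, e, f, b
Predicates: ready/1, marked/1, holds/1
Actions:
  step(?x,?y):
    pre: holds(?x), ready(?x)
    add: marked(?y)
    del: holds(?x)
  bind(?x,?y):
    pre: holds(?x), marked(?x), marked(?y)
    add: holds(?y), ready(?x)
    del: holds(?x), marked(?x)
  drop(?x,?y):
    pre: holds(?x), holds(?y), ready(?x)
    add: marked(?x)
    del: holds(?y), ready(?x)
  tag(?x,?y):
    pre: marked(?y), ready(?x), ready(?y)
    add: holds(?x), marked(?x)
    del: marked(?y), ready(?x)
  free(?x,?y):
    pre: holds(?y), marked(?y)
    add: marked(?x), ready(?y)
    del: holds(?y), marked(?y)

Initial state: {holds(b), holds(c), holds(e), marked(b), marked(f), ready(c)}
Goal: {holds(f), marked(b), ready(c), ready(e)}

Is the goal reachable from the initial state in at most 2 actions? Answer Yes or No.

Yes

1. step(c,e)  →  {holds(b), holds(e), marked(b), marked(e), marked(f), ready(c)}
2. bind(e,f)  →  {holds(b), holds(f), marked(b), marked(f), ready(c), ready(e)}
optimal plan length = 2; 2 ≤ 2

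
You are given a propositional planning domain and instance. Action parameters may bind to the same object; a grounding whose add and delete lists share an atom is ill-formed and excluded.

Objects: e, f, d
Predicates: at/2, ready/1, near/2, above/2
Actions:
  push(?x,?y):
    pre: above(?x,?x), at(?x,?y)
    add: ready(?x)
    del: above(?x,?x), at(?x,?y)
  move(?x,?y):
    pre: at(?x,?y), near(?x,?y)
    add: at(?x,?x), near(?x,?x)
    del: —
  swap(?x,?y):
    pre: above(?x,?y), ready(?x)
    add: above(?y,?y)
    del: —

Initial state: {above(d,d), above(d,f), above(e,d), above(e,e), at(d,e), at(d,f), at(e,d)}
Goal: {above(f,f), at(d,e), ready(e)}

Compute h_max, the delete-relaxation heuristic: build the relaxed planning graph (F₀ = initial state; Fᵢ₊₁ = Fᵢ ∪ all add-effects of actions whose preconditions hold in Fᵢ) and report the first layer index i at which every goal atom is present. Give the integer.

F0 = init (7 atoms)
F1 = F0 ∪ {ready(d), ready(e)}  (9 atoms)
F2 = F1 ∪ {above(f,f)}  (10 atoms)
goal ⊆ F2  ⇒  h_max = 2

2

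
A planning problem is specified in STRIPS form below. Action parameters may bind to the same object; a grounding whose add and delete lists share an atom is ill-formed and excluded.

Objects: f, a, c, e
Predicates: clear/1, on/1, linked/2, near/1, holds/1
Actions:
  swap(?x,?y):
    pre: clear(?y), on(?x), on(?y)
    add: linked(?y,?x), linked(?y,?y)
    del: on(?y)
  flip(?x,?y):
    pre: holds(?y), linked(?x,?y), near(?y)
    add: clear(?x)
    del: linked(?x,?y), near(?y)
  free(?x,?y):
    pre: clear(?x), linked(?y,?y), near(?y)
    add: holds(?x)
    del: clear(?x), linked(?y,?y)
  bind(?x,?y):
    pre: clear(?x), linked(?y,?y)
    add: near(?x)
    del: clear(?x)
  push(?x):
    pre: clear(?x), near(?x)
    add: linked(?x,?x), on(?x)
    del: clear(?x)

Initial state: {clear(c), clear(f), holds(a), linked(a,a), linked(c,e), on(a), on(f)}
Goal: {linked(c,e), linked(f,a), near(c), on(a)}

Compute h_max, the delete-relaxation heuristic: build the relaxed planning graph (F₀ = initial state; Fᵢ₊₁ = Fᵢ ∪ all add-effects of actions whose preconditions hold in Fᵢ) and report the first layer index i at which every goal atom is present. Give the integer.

F0 = init (7 atoms)
F1 = F0 ∪ {linked(f,a), linked(f,f), near(c), near(f)}  (11 atoms)
goal ⊆ F1  ⇒  h_max = 1

1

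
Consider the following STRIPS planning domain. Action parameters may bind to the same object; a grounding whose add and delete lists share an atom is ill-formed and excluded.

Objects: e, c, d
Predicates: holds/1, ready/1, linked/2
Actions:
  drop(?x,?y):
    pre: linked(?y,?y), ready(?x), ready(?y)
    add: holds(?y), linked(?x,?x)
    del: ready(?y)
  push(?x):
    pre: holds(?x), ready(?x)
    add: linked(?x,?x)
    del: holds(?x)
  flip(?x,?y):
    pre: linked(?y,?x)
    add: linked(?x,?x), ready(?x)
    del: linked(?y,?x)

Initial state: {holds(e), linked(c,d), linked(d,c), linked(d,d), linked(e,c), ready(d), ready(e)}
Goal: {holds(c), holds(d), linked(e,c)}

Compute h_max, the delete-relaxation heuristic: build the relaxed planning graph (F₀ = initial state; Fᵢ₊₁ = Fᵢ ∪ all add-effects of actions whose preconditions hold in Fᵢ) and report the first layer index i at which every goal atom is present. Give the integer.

F0 = init (7 atoms)
F1 = F0 ∪ {holds(d), linked(c,c), linked(e,e), ready(c)}  (11 atoms)
F2 = F1 ∪ {holds(c)}  (12 atoms)
goal ⊆ F2  ⇒  h_max = 2

2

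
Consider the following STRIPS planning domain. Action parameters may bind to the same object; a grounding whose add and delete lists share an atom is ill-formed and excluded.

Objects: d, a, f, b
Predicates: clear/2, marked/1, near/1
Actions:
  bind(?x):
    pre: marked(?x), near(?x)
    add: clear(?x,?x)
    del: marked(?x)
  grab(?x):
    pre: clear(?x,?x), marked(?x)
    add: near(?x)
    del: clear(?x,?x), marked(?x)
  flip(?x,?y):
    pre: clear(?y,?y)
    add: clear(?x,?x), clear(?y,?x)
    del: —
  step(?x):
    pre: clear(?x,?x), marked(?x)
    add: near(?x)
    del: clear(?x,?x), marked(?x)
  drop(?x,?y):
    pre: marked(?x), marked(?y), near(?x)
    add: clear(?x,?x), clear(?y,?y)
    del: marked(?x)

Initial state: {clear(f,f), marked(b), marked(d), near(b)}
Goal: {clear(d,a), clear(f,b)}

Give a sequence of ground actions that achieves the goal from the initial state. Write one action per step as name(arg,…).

1. flip(d,f)  →  {clear(d,d), clear(f,d), clear(f,f), marked(b), marked(d), near(b)}
2. flip(a,d)  →  {clear(a,a), clear(d,a), clear(d,d), clear(f,d), clear(f,f), marked(b), marked(d), near(b)}
3. flip(b,f)  →  {clear(a,a), clear(b,b), clear(d,a), clear(d,d), clear(f,b), clear(f,d), clear(f,f), marked(b), marked(d), near(b)}

flip(d,f); flip(a,d); flip(b,f)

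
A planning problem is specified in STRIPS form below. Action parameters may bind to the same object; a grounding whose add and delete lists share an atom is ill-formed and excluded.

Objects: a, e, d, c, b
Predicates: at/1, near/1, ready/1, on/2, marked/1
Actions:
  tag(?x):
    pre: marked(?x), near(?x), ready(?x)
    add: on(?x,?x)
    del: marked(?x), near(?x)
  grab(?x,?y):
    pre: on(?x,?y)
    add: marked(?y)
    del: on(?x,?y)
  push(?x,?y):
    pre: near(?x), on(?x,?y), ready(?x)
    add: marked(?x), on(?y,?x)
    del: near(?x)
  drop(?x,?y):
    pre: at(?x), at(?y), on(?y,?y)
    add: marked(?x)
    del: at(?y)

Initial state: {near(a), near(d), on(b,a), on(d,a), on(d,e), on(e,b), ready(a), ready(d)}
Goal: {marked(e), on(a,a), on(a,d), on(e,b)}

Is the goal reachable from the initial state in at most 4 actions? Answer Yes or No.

1. grab(d,e)  →  {marked(e), near(a), near(d), on(b,a), on(d,a), on(e,b), ready(a), ready(d)}
2. grab(b,a)  →  {marked(a), marked(e), near(a), near(d), on(d,a), on(e,b), ready(a), ready(d)}
3. tag(a)  →  {marked(e), near(d), on(a,a), on(d,a), on(e,b), ready(a), ready(d)}
4. push(d,a)  →  {marked(d), marked(e), on(a,a), on(a,d), on(d,a), on(e,b), ready(a), ready(d)}
optimal plan length = 4; 4 ≤ 4

Yes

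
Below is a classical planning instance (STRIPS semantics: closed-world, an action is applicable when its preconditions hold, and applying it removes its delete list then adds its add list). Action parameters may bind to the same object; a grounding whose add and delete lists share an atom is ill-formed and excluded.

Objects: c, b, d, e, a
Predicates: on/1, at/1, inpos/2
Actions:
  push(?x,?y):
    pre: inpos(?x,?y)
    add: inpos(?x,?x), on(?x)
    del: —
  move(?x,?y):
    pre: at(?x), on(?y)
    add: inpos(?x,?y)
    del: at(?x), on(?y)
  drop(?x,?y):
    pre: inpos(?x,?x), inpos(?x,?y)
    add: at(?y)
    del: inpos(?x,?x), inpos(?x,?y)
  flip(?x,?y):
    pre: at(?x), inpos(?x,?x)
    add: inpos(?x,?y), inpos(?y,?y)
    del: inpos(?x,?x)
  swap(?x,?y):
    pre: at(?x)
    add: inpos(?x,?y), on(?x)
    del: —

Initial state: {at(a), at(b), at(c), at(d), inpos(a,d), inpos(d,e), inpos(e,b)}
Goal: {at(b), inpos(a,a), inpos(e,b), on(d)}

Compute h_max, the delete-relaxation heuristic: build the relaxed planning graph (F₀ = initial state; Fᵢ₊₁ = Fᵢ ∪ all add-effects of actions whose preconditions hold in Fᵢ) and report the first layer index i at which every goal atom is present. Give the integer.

F0 = init (7 atoms)
F1 = F0 ∪ {inpos(a,a), inpos(a,b), inpos(a,c), inpos(a,e), inpos(b,a), inpos(b,b), inpos(b,c), inpos(b,d), inpos(b,e), inpos(c,a), inpos(c,b), inpos(c,c), inpos(c,d), inpos(c,e), inpos(d,a), inpos(d,b), inpos(d,c), inpos(d,d), inpos(e,e), on(a), on(b), on(c), on(d), on(e)}  (31 atoms)
goal ⊆ F1  ⇒  h_max = 1

1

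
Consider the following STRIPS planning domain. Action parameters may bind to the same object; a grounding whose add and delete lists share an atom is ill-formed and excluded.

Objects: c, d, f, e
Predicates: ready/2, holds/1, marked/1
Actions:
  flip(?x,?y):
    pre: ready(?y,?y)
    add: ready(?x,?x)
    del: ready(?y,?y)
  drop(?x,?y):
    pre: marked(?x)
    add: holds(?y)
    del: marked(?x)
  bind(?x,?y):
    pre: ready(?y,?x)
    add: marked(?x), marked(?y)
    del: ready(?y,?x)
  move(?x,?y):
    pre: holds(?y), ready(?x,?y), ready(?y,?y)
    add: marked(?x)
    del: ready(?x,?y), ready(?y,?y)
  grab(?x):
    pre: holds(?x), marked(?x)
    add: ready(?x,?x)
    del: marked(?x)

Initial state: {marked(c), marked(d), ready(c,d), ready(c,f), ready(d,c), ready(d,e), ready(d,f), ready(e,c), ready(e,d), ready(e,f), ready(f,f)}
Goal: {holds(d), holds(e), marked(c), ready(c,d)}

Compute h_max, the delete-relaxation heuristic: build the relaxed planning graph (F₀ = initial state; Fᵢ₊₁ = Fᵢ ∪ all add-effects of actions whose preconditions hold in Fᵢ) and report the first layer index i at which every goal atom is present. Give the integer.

F0 = init (11 atoms)
F1 = F0 ∪ {holds(c), holds(d), holds(e), holds(f), marked(e), marked(f), ready(c,c), ready(d,d), ready(e,e)}  (20 atoms)
goal ⊆ F1  ⇒  h_max = 1

1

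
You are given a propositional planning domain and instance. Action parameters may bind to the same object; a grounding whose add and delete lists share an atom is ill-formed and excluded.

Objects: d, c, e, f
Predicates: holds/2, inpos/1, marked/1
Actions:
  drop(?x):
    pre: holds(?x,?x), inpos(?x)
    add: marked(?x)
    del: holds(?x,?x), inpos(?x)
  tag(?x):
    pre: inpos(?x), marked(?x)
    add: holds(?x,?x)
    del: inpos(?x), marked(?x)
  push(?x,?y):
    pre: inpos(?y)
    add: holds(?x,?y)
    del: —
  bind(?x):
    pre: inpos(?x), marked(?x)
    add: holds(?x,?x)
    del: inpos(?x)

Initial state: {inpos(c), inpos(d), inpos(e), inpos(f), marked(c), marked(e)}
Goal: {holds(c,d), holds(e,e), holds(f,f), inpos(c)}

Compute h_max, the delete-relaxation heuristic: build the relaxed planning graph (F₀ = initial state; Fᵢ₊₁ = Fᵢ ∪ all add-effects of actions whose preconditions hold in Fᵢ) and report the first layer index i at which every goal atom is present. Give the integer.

1

F0 = init (6 atoms)
F1 = F0 ∪ {holds(c,c), holds(c,d), holds(c,e), holds(c,f), holds(d,c), holds(d,d), holds(d,e), holds(d,f), holds(e,c), holds(e,d), holds(e,e), holds(e,f), holds(f,c), holds(f,d), holds(f,e), holds(f,f)}  (22 atoms)
goal ⊆ F1  ⇒  h_max = 1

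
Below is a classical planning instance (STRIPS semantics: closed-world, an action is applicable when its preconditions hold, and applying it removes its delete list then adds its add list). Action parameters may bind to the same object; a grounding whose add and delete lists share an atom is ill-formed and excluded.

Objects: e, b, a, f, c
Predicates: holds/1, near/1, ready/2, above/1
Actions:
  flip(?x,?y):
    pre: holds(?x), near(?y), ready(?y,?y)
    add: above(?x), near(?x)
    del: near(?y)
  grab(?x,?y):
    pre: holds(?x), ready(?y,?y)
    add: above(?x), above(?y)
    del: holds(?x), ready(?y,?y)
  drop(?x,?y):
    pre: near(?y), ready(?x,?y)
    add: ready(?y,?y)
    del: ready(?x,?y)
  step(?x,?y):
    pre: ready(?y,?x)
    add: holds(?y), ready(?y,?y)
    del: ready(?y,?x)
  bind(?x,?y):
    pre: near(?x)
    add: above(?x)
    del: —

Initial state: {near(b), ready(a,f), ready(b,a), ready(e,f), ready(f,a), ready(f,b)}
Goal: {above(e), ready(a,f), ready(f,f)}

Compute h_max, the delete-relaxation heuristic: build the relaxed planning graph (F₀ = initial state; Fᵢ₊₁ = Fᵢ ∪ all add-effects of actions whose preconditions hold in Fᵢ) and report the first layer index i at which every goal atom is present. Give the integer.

F0 = init (6 atoms)
F1 = F0 ∪ {above(b), holds(a), holds(b), holds(e), holds(f), ready(a,a), ready(b,b), ready(e,e), ready(f,f)}  (15 atoms)
F2 = F1 ∪ {above(a), above(e), above(f), near(a), near(e), near(f)}  (21 atoms)
goal ⊆ F2  ⇒  h_max = 2

2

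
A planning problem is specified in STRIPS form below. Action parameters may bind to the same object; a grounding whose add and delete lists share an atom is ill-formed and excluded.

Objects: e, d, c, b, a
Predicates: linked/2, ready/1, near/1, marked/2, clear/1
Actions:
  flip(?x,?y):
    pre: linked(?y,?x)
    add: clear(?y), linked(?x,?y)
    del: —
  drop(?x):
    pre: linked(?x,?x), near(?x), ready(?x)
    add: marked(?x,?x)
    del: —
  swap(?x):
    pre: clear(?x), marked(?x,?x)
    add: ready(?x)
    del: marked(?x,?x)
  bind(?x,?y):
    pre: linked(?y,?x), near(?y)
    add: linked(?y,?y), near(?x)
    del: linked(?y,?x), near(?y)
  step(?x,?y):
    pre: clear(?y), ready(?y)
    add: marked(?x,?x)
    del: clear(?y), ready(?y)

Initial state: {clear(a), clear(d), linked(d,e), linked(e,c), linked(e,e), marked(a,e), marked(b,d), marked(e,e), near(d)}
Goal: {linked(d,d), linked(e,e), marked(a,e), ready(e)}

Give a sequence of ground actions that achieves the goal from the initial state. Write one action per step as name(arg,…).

flip(e,e); swap(e); bind(e,d)

1. flip(e,e)  →  {clear(a), clear(d), clear(e), linked(d,e), linked(e,c), linked(e,e), marked(a,e), marked(b,d), marked(e,e), near(d)}
2. swap(e)  →  {clear(a), clear(d), clear(e), linked(d,e), linked(e,c), linked(e,e), marked(a,e), marked(b,d), near(d), ready(e)}
3. bind(e,d)  →  {clear(a), clear(d), clear(e), linked(d,d), linked(e,c), linked(e,e), marked(a,e), marked(b,d), near(e), ready(e)}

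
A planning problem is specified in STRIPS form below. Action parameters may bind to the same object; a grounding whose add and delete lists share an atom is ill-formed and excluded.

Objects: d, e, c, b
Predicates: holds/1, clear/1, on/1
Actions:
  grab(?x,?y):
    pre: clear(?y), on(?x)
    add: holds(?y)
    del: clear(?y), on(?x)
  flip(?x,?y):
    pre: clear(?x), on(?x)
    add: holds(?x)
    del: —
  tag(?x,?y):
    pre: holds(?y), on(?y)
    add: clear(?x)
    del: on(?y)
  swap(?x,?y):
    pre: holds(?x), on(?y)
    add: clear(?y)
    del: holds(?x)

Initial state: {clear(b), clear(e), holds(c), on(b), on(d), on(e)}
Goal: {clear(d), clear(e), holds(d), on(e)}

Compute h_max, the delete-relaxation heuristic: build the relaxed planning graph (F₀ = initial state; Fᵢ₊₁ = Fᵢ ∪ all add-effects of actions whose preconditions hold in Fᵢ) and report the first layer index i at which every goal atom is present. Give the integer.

2

F0 = init (6 atoms)
F1 = F0 ∪ {clear(d), holds(b), holds(e)}  (9 atoms)
F2 = F1 ∪ {clear(c), holds(d)}  (11 atoms)
goal ⊆ F2  ⇒  h_max = 2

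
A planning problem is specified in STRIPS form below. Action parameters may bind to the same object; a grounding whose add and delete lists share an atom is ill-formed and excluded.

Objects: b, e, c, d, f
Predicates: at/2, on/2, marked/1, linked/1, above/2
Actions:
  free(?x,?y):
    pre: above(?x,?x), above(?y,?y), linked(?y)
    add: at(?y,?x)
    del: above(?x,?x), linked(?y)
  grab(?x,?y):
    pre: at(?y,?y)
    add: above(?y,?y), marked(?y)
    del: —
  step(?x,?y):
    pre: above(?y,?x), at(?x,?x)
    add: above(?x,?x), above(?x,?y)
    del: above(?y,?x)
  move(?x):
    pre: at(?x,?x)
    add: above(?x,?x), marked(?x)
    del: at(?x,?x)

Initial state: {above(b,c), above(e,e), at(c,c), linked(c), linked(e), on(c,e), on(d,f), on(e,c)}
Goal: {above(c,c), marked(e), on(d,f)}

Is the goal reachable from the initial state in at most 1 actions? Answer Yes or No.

No

1. free(e,e)  →  {above(b,c), at(c,c), at(e,e), linked(c), on(c,e), on(d,f), on(e,c)}
2. grab(b,e)  →  {above(b,c), above(e,e), at(c,c), at(e,e), linked(c), marked(e), on(c,e), on(d,f), on(e,c)}
3. grab(b,c)  →  {above(b,c), above(c,c), above(e,e), at(c,c), at(e,e), linked(c), marked(c), marked(e), on(c,e), on(d,f), on(e,c)}
optimal plan length = 3; 3 > 1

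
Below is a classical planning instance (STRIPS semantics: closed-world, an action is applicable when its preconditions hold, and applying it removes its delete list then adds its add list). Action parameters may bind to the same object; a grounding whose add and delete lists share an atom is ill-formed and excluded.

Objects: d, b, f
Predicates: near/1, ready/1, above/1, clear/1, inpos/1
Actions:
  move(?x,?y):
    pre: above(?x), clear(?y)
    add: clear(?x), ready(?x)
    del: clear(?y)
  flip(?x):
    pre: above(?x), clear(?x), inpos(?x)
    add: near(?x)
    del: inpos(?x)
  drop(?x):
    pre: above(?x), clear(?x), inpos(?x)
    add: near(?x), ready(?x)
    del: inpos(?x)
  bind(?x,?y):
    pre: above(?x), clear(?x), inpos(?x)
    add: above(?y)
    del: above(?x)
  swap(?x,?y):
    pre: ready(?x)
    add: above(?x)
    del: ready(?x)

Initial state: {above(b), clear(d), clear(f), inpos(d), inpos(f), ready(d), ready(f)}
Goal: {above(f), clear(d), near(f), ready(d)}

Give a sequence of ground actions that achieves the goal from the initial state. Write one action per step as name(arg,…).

swap(f,d); flip(f)

1. swap(f,d)  →  {above(b), above(f), clear(d), clear(f), inpos(d), inpos(f), ready(d)}
2. flip(f)  →  {above(b), above(f), clear(d), clear(f), inpos(d), near(f), ready(d)}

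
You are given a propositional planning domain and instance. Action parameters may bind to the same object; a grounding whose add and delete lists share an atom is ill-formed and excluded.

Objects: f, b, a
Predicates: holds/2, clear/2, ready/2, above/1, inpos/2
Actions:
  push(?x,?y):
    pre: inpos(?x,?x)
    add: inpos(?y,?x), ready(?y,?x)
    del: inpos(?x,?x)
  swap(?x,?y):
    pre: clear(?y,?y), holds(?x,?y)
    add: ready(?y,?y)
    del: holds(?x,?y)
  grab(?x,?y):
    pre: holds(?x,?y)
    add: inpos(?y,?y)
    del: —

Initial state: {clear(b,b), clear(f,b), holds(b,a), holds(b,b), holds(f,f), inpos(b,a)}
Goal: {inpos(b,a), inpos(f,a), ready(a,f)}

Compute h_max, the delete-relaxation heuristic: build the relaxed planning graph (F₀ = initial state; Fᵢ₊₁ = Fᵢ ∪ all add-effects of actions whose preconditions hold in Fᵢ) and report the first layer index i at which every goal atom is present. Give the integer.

F0 = init (6 atoms)
F1 = F0 ∪ {inpos(a,a), inpos(b,b), inpos(f,f), ready(b,b)}  (10 atoms)
F2 = F1 ∪ {inpos(a,b), inpos(a,f), inpos(b,f), inpos(f,a), inpos(f,b), ready(a,b), ready(a,f), ready(b,a), ready(b,f), ready(f,a), ready(f,b)}  (21 atoms)
goal ⊆ F2  ⇒  h_max = 2

2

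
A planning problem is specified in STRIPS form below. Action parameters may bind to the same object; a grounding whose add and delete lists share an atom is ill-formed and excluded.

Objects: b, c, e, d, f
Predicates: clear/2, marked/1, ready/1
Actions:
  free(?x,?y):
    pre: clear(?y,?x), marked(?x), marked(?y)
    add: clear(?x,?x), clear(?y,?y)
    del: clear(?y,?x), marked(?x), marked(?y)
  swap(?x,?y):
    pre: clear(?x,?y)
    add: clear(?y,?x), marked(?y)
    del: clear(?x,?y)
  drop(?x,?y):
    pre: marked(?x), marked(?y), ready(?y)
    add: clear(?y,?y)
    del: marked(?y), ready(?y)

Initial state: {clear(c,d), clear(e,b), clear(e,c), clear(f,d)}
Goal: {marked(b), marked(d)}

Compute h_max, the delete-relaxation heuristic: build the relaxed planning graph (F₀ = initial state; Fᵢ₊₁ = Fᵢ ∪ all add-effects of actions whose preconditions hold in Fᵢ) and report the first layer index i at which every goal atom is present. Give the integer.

1

F0 = init (4 atoms)
F1 = F0 ∪ {clear(b,e), clear(c,e), clear(d,c), clear(d,f), marked(b), marked(c), marked(d)}  (11 atoms)
goal ⊆ F1  ⇒  h_max = 1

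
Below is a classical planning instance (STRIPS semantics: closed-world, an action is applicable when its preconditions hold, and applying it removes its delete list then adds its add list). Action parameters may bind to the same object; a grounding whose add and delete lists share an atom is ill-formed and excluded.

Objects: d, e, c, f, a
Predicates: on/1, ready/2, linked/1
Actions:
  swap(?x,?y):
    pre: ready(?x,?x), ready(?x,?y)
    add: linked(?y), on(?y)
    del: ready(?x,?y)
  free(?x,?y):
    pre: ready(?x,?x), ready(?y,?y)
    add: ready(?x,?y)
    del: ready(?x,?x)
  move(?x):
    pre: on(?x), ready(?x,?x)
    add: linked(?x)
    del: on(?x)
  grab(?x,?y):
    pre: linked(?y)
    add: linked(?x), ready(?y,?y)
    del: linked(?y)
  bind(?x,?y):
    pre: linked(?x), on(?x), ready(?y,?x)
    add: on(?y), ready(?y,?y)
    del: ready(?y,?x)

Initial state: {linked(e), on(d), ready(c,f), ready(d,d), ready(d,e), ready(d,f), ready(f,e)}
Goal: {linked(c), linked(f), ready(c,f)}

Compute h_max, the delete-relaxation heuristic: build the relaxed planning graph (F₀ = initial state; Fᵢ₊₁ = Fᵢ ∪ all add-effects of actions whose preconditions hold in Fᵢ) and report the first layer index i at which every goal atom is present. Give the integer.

1

F0 = init (7 atoms)
F1 = F0 ∪ {linked(a), linked(c), linked(d), linked(f), on(e), on(f), ready(e,e)}  (14 atoms)
goal ⊆ F1  ⇒  h_max = 1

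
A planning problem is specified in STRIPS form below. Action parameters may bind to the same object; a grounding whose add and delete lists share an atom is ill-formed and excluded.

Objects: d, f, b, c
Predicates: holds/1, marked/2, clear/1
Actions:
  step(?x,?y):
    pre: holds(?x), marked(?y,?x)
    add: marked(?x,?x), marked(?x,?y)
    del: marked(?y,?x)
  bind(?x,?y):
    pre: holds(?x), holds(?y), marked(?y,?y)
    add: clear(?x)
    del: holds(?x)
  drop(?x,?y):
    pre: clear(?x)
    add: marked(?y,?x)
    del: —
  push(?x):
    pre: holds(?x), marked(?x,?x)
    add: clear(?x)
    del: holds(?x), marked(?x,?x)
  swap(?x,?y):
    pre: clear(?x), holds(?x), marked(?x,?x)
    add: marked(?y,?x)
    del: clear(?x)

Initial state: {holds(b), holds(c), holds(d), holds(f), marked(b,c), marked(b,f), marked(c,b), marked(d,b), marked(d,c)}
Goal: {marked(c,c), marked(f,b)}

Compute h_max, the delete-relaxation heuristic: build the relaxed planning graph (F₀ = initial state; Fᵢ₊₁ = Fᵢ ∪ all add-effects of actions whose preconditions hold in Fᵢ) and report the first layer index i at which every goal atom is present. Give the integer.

F0 = init (9 atoms)
F1 = F0 ∪ {marked(b,b), marked(b,d), marked(c,c), marked(c,d), marked(f,b), marked(f,f)}  (15 atoms)
goal ⊆ F1  ⇒  h_max = 1

1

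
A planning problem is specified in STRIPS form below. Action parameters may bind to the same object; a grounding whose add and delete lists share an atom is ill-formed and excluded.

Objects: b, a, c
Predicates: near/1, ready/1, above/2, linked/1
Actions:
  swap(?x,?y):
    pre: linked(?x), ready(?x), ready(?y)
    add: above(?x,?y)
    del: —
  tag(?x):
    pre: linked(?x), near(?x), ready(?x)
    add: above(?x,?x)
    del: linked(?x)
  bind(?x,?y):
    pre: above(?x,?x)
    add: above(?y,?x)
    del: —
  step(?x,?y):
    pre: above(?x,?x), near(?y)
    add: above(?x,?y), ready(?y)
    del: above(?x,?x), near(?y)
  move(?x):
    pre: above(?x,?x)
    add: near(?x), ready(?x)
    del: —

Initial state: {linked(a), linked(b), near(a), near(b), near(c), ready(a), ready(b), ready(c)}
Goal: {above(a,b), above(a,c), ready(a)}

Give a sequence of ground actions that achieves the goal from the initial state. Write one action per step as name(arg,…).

swap(a,b); swap(a,c)

1. swap(a,b)  →  {above(a,b), linked(a), linked(b), near(a), near(b), near(c), ready(a), ready(b), ready(c)}
2. swap(a,c)  →  {above(a,b), above(a,c), linked(a), linked(b), near(a), near(b), near(c), ready(a), ready(b), ready(c)}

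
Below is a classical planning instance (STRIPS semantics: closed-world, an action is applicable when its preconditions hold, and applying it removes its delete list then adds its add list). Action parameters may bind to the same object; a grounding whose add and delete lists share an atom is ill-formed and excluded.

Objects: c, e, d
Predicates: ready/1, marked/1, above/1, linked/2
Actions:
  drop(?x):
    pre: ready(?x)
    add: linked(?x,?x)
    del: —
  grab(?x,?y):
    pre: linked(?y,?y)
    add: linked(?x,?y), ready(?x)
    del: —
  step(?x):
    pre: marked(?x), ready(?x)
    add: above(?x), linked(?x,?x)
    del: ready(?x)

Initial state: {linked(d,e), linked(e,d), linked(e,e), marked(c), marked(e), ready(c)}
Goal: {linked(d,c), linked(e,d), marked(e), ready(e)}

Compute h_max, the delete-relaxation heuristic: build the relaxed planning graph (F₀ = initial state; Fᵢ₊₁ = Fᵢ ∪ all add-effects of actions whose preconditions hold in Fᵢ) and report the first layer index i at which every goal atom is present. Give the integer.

2

F0 = init (6 atoms)
F1 = F0 ∪ {above(c), linked(c,c), linked(c,e), ready(d), ready(e)}  (11 atoms)
F2 = F1 ∪ {above(e), linked(d,c), linked(d,d), linked(e,c)}  (15 atoms)
goal ⊆ F2  ⇒  h_max = 2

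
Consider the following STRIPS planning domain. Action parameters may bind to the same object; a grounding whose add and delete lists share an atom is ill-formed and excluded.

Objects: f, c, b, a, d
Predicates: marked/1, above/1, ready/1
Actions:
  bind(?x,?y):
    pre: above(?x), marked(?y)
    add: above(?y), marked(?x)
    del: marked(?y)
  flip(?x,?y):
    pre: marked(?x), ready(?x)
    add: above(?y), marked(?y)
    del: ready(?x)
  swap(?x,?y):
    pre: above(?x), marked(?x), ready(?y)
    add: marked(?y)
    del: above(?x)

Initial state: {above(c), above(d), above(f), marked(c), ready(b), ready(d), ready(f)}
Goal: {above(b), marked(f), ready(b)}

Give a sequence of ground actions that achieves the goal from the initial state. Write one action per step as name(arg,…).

1. bind(f,c)  →  {above(c), above(d), above(f), marked(f), ready(b), ready(d), ready(f)}
2. flip(f,b)  →  {above(b), above(c), above(d), above(f), marked(b), marked(f), ready(b), ready(d)}

bind(f,c); flip(f,b)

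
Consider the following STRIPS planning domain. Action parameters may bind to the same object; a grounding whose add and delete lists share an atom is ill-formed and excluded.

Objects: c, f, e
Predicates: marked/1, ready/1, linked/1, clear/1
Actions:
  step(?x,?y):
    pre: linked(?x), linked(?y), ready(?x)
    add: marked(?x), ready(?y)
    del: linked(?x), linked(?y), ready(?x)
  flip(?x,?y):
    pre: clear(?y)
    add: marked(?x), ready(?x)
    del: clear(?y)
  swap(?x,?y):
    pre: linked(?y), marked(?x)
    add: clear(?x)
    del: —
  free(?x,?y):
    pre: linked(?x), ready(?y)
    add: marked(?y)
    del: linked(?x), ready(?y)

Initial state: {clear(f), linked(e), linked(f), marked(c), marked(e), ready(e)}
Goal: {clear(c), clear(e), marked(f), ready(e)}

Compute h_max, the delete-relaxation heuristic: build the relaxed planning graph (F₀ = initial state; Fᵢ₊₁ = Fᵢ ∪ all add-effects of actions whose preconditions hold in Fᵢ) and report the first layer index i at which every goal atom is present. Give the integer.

1

F0 = init (6 atoms)
F1 = F0 ∪ {clear(c), clear(e), marked(f), ready(c), ready(f)}  (11 atoms)
goal ⊆ F1  ⇒  h_max = 1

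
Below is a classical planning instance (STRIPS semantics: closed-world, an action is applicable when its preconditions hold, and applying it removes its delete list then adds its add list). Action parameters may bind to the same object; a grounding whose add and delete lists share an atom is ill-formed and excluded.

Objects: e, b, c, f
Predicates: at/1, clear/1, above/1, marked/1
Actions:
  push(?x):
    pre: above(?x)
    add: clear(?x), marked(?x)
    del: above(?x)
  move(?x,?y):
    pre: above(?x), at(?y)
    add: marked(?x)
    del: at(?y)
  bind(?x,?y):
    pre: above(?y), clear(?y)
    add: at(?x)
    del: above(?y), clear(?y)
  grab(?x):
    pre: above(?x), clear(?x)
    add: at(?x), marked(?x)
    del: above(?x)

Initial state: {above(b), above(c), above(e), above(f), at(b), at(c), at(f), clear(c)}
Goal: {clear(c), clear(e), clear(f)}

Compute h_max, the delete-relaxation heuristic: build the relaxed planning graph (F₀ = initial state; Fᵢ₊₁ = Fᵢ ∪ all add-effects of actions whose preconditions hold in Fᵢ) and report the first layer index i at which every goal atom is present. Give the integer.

F0 = init (8 atoms)
F1 = F0 ∪ {at(e), clear(b), clear(e), clear(f), marked(b), marked(c), marked(e), marked(f)}  (16 atoms)
goal ⊆ F1  ⇒  h_max = 1

1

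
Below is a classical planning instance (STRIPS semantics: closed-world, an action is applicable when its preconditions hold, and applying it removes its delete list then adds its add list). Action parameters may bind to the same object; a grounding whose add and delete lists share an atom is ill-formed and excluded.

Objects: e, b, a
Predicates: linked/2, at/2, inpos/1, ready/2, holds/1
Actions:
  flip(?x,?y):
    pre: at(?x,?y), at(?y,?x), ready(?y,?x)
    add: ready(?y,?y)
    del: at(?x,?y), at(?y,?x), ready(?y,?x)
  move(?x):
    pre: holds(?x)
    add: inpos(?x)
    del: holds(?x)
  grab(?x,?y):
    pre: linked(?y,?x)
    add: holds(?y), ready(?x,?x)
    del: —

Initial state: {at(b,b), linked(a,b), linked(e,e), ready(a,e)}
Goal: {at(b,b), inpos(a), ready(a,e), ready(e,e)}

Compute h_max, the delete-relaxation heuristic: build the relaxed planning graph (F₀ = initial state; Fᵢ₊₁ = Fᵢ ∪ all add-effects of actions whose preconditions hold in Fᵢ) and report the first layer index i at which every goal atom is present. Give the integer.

F0 = init (4 atoms)
F1 = F0 ∪ {holds(a), holds(e), ready(b,b), ready(e,e)}  (8 atoms)
F2 = F1 ∪ {inpos(a), inpos(e)}  (10 atoms)
goal ⊆ F2  ⇒  h_max = 2

2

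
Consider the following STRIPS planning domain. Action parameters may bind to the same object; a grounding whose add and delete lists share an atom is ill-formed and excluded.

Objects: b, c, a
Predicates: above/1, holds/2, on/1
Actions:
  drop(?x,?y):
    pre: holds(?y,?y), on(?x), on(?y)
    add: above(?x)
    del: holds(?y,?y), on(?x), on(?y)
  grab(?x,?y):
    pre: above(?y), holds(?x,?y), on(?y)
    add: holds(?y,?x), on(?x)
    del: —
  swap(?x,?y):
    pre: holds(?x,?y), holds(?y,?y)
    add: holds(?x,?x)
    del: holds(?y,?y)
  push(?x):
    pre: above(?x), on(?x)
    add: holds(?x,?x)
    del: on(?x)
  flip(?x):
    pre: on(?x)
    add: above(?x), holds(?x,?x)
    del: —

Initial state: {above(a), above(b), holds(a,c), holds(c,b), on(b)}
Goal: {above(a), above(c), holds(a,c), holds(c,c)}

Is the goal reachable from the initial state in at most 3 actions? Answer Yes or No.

1. grab(c,b)  →  {above(a), above(b), holds(a,c), holds(b,c), holds(c,b), on(b), on(c)}
2. flip(c)  →  {above(a), above(b), above(c), holds(a,c), holds(b,c), holds(c,b), holds(c,c), on(b), on(c)}
optimal plan length = 2; 2 ≤ 3

Yes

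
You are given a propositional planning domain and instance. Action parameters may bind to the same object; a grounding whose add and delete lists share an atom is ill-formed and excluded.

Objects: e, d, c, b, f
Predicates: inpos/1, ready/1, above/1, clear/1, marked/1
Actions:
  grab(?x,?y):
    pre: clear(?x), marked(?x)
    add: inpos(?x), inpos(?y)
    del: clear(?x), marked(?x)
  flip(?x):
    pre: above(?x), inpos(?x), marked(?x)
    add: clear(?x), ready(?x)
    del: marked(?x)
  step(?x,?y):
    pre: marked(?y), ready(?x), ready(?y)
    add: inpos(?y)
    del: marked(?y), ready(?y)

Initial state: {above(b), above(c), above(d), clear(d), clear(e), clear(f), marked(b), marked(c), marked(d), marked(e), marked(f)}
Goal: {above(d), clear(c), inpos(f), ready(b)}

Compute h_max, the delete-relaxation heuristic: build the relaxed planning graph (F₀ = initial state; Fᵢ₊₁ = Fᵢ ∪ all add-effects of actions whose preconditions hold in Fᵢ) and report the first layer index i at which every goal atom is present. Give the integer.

2

F0 = init (11 atoms)
F1 = F0 ∪ {inpos(b), inpos(c), inpos(d), inpos(e), inpos(f)}  (16 atoms)
F2 = F1 ∪ {clear(b), clear(c), ready(b), ready(c), ready(d)}  (21 atoms)
goal ⊆ F2  ⇒  h_max = 2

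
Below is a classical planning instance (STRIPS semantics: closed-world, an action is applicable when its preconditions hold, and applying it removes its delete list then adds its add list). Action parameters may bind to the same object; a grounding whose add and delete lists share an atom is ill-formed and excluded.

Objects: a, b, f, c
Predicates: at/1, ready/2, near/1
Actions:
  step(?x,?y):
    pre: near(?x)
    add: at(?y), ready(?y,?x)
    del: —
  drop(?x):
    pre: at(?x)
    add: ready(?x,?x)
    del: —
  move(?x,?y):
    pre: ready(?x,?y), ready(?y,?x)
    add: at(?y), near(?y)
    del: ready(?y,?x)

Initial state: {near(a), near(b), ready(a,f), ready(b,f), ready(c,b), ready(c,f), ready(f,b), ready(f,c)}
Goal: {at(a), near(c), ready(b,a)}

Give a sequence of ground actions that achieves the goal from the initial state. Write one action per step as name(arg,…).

step(a,a); step(a,b); move(f,c)

1. step(a,a)  →  {at(a), near(a), near(b), ready(a,a), ready(a,f), ready(b,f), ready(c,b), ready(c,f), ready(f,b), ready(f,c)}
2. step(a,b)  →  {at(a), at(b), near(a), near(b), ready(a,a), ready(a,f), ready(b,a), ready(b,f), ready(c,b), ready(c,f), ready(f,b), ready(f,c)}
3. move(f,c)  →  {at(a), at(b), at(c), near(a), near(b), near(c), ready(a,a), ready(a,f), ready(b,a), ready(b,f), ready(c,b), ready(f,b), ready(f,c)}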